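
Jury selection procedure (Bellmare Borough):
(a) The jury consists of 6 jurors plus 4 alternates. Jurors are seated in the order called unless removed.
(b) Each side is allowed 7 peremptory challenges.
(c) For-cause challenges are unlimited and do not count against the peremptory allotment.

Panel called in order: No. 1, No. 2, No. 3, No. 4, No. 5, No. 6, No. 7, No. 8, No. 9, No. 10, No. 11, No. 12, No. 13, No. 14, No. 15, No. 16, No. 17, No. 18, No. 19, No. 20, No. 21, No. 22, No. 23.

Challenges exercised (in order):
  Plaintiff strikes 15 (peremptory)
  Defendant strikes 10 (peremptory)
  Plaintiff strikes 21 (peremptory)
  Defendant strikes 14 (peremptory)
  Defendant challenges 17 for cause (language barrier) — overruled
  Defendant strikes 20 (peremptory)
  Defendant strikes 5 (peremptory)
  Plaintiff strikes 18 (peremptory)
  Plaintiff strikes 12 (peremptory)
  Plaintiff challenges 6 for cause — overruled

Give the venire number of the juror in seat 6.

7

Removed: #5, #10, #12, #14, #15, #18, #20, #21. (#6, #17 stay — for-cause denied.)
Filling seats in venire order through position 6: #1, #2, #3, #4, #6, #7.
So seat 6 is #7.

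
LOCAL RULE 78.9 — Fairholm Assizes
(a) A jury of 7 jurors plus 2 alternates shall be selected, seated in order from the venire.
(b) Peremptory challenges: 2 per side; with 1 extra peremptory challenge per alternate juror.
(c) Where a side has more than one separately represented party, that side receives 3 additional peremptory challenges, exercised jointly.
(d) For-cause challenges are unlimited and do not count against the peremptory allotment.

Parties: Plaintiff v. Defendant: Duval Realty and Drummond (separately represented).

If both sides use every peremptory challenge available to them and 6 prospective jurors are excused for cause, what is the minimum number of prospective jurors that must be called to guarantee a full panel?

26

Seats to fill: 7 + 2 alternates = 9.
Peremptories — Plaintiff: 2 + 1×2 = 4; Defendant: 2 + 1×2 + 3 = 7; total 11.
For-cause removals: 6.
Minimum venire: 9 + 11 + 6 = 26.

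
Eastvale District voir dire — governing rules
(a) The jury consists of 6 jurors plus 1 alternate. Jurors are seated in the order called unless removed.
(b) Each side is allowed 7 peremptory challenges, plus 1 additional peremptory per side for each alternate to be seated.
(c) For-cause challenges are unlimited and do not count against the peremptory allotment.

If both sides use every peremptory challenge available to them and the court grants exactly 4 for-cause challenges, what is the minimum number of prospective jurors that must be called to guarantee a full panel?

27

Seats to fill: 6 + 1 alternates = 7.
Peremptories: 7 + 1×1 = 8 per side × 2 sides = 16.
For-cause removals: 4.
Minimum venire: 7 + 16 + 4 = 27.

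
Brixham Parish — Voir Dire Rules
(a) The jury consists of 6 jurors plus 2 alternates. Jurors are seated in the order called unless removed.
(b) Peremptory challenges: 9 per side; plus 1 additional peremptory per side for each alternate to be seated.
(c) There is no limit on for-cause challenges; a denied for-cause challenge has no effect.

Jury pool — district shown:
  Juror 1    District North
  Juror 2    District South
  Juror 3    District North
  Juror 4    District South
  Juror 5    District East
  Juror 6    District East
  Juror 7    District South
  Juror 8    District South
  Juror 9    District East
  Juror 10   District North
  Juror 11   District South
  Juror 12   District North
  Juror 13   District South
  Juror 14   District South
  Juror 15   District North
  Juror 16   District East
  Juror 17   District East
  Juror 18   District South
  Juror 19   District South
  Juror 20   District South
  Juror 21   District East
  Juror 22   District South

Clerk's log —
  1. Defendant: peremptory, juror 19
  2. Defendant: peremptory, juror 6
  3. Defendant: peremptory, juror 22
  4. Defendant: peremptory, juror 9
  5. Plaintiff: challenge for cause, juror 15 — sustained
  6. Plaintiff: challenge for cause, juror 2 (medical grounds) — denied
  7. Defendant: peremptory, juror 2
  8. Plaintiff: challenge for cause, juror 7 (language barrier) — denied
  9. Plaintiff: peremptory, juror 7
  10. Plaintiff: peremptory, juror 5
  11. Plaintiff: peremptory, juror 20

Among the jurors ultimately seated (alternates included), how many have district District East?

Removed: #2, #5, #6, #7, #9, #15, #19, #20, #22.
Seated (8 incl. alternates): #1, #3, #4, #8, #10, #11, #12, #13.
None of those are in District East → 0.

0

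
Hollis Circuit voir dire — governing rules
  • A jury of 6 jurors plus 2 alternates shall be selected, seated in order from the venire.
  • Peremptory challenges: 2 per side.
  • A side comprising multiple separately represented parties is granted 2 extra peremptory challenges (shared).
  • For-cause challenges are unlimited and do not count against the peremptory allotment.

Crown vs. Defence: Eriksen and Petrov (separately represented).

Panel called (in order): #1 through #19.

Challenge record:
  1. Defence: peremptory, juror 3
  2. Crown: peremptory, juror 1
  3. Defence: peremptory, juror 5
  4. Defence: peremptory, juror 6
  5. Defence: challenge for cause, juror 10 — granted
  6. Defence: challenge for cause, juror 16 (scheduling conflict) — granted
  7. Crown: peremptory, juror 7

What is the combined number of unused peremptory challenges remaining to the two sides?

Crown allotment: 2. Defence allotment: 2 base + 2 multi-party = 4.
Crown peremptories used: #1, #7 — 2.
Defence peremptories used: #3, #5, #6 — 3 (for-cause on #10, #16 don't count).
Remaining: (2 − 2) + (4 − 3) = 1.

1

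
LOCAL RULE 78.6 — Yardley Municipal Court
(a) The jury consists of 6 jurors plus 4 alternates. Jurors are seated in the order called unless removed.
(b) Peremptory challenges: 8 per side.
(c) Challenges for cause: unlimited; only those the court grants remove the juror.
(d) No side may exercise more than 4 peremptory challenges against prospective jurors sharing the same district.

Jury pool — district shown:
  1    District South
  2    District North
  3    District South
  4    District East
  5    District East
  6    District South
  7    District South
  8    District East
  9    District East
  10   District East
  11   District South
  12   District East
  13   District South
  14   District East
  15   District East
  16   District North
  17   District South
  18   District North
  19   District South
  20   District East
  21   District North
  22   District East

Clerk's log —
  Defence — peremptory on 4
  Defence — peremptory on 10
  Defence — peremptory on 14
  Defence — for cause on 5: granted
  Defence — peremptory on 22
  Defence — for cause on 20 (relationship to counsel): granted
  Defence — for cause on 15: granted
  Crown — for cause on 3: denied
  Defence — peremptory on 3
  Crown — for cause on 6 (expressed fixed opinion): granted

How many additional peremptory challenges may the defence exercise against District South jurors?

Defence peremptories so far: #4, #10, #14, #22, #3 — 5 of 8 used, 3 left overall.
Against District South: #3 — 1 used; per-district cap 4 leaves 3.
Binding limit: min(3, 3) = 3.

3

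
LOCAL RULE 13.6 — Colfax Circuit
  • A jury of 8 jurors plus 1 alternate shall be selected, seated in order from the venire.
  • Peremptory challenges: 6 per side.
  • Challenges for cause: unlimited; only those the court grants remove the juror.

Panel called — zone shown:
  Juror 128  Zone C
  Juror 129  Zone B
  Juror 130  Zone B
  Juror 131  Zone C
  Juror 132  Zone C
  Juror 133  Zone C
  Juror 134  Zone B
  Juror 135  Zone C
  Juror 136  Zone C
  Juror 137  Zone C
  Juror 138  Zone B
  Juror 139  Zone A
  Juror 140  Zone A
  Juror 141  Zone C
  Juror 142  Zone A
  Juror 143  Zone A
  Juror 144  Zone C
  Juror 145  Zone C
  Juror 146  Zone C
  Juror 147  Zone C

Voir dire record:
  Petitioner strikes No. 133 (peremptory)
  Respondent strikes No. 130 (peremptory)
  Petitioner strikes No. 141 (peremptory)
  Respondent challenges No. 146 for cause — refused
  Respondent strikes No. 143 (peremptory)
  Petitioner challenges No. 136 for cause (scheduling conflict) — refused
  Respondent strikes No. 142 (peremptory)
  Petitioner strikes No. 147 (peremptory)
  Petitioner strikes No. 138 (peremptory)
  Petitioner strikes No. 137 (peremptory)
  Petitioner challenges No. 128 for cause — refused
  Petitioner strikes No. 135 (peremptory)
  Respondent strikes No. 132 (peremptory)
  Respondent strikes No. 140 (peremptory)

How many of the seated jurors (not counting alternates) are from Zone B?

Removed: #130, #132, #133, #135, #137, #138, #140, #141, #142, #143, #147.
Seated jurors 1–8: #128, #129, #131, #134, #136, #139, #144, #145 (alternates #146 not counted).
Of those, in Zone B: #129, #134 → 2.

2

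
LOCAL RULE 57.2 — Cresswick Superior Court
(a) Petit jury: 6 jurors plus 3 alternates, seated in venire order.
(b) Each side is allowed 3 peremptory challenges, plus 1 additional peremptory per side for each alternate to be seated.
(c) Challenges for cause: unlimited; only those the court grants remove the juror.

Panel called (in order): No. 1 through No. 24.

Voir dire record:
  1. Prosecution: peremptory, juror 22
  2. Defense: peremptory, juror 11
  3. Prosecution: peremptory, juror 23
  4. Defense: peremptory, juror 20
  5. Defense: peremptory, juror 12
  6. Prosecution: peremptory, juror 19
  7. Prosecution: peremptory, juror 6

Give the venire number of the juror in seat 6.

7

Removed: #6, #11, #12, #19, #20, #22, #23.
Seating in order: seats 1–6 → #1, #2, #3, #4, #5, #7; alternates → #8, #9, #10.
So seat 6 is #7.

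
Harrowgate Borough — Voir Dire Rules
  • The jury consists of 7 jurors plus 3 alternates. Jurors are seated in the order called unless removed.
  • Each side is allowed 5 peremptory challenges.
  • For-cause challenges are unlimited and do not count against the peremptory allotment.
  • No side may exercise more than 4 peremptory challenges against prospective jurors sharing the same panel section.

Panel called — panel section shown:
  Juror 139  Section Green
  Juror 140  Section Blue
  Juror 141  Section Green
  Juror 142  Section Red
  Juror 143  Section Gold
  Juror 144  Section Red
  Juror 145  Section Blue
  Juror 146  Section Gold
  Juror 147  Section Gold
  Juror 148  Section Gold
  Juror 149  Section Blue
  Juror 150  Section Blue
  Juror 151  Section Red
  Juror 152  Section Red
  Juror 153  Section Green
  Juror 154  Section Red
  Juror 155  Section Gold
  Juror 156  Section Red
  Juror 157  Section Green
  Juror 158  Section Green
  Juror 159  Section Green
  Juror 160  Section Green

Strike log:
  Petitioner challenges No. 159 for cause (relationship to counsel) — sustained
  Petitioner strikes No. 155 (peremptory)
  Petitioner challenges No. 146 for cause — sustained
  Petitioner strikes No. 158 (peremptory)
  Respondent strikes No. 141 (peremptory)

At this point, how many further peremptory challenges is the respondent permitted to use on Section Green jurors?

Respondent peremptories so far: #141 — 1 of 5 used, 4 left overall.
Against Section Green: #141 — 1 used; per-section cap 4 leaves 3.
Binding limit: min(4, 3) = 3.

3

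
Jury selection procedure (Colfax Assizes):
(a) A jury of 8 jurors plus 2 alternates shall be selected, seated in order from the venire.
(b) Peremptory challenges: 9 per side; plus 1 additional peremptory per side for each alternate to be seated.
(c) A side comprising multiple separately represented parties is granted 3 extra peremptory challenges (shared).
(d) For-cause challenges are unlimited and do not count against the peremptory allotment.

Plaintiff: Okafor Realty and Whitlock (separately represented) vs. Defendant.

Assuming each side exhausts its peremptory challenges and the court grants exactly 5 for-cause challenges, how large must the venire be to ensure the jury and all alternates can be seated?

40

Seats to fill: 8 + 2 alternates = 10.
Peremptories — Plaintiff: 9 + 1×2 + 3 = 14; Defendant: 9 + 1×2 = 11; total 25.
For-cause removals: 5.
Minimum venire: 10 + 25 + 5 = 40.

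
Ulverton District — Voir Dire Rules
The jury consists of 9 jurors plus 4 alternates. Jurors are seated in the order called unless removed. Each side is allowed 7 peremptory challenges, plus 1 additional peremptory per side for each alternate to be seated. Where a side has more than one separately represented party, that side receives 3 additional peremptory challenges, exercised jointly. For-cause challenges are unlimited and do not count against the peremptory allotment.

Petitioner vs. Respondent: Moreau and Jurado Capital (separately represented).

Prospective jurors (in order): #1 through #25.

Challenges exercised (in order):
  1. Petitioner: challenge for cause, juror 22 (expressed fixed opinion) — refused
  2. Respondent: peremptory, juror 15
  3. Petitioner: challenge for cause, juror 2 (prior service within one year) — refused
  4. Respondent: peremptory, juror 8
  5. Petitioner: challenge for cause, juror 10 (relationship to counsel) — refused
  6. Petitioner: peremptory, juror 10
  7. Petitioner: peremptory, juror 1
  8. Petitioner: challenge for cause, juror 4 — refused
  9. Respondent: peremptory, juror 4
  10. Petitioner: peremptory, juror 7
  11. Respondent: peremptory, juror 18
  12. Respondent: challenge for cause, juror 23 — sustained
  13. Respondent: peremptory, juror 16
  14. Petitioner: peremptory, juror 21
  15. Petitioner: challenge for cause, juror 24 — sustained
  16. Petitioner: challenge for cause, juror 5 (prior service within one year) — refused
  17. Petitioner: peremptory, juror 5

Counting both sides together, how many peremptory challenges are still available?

Petitioner allotment: 7 base + 1 × 4 alternates = 11. Respondent allotment: 7 base + 1 × 4 alternates + 3 multi-party = 14.
Petitioner peremptories used: #10, #1, #7, #21, #5 — 5 (for-cause on #22, #2, #10, #4, #24, #5 don't count).
Respondent peremptories used: #15, #8, #4, #18, #16 — 5 (the for-cause on #23 doesn't count).
Remaining: (11 − 5) + (14 − 5) = 15.

15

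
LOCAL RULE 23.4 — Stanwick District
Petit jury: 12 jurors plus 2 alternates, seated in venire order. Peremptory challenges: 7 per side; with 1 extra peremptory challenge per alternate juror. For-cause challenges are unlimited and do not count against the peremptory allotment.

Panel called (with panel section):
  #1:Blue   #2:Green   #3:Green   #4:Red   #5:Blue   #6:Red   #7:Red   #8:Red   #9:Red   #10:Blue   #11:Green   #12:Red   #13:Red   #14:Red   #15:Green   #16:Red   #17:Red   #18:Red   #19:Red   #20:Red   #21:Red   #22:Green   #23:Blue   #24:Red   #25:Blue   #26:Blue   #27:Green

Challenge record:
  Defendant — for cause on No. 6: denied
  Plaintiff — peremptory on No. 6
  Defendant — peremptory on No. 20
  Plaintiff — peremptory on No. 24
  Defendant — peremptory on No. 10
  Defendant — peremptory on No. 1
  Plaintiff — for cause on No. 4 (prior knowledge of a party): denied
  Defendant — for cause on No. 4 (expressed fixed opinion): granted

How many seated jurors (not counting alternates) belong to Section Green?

4

Removed: #1, #4, #6, #10, #20, #24.
Seated jurors 1–12: #2, #3, #5, #7, #8, #9, #11, #12, #13, #14, #15, #16 (alternates #17, #18 not counted).
Of those, in Section Green: #2, #3, #11, #15 → 4.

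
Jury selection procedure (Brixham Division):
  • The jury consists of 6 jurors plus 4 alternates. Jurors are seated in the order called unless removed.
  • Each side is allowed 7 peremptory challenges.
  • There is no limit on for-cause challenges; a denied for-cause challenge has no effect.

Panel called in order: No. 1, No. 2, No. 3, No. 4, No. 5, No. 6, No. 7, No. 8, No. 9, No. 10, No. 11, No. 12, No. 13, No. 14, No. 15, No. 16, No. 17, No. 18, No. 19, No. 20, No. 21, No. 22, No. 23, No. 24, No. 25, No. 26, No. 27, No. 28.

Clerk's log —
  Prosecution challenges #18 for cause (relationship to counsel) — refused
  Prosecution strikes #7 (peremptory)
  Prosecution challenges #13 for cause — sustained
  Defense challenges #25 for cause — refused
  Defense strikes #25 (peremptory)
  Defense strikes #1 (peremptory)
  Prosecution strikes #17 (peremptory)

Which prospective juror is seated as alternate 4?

Removed: #1, #7, #13, #17, #25. (#18 stays — for-cause denied.)
Seating in order: seats 1–6 → #2, #3, #4, #5, #6, #8; alternates → #9, #10, #11, #12.
So alternate 4 is #12.

12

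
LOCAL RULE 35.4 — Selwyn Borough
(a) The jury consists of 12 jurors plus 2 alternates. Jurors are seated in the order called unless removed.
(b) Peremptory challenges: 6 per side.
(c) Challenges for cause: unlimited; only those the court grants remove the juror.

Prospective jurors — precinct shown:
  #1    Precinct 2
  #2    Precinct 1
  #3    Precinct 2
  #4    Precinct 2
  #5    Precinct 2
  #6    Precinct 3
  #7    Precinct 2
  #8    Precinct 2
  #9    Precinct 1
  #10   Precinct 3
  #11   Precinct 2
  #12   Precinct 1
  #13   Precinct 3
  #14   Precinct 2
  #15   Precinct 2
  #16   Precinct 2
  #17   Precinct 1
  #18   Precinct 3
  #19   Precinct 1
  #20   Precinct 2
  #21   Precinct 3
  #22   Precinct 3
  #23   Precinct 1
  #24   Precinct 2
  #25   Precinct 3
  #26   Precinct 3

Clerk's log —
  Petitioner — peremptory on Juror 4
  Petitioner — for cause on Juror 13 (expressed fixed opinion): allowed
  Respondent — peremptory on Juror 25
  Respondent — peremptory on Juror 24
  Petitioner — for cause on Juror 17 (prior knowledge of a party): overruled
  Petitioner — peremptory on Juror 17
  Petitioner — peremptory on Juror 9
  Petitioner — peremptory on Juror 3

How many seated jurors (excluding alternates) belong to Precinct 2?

Removed: #3, #4, #9, #13, #17, #24, #25.
Seated jurors 1–12: #1, #2, #5, #6, #7, #8, #10, #11, #12, #14, #15, #16 (alternates #18, #19 not counted).
Of those, in Precinct 2: #1, #5, #7, #8, #11, #14, #15, #16 → 8.

8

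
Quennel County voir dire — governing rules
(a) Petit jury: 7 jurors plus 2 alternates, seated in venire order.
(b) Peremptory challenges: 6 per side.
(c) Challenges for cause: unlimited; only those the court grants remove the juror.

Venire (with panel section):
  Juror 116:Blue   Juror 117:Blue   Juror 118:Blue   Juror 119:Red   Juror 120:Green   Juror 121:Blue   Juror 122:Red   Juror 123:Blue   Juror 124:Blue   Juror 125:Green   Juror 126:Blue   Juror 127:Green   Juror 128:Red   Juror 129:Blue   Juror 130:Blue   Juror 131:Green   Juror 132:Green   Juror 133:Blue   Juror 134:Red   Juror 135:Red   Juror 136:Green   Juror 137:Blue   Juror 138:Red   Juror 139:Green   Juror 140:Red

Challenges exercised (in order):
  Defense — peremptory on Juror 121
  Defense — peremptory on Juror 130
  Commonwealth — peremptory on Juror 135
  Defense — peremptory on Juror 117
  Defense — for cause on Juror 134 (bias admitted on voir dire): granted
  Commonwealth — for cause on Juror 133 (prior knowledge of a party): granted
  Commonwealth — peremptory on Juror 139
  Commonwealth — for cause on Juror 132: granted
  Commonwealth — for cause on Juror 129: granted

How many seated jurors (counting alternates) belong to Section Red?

2

Removed: #117, #121, #129, #130, #132, #133, #134, #135, #139.
Seated (9 incl. alternates): #116, #118, #119, #120, #122, #123, #124, #125, #126.
Of those, in Section Red: #119, #122 → 2.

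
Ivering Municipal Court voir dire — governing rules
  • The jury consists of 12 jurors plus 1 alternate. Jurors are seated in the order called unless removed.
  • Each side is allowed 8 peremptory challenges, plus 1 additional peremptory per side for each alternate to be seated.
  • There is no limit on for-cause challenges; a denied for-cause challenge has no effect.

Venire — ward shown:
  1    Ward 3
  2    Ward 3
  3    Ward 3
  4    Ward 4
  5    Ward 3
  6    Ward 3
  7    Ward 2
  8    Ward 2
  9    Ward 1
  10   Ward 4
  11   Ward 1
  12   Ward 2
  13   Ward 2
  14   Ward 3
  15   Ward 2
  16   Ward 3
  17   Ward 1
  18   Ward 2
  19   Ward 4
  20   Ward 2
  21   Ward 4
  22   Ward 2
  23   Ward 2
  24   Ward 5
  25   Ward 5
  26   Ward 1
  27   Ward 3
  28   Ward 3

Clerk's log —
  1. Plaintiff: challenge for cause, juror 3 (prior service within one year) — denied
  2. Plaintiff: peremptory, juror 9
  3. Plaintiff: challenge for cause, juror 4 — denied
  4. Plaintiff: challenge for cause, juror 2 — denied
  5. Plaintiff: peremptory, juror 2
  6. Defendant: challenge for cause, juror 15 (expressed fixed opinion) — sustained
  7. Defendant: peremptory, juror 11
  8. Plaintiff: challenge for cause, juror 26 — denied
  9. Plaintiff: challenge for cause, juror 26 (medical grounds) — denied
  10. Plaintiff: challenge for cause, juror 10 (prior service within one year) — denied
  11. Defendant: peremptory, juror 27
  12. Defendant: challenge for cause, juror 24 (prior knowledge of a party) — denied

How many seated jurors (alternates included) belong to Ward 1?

Removed: #2, #9, #11, #15, #27.
Seated (13 incl. alternates): #1, #3, #4, #5, #6, #7, #8, #10, #12, #13, #14, #16, #17.
Of those, in Ward 1: #17 → 1.

1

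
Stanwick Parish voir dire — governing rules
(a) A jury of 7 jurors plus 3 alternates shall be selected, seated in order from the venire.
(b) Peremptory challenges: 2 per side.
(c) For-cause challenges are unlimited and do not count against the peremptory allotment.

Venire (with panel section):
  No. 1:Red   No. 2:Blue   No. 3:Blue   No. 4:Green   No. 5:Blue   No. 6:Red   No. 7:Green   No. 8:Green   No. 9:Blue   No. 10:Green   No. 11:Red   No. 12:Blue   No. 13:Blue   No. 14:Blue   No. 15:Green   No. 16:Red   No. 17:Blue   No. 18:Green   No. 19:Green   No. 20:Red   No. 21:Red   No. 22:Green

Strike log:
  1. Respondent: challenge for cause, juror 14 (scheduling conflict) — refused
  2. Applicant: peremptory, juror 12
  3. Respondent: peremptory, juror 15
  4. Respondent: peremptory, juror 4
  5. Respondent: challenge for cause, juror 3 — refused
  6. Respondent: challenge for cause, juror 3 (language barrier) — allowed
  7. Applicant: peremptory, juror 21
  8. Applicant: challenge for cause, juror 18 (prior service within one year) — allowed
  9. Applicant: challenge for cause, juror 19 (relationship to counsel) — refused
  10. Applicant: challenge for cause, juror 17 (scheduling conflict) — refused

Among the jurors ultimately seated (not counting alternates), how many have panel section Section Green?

Removed: #3, #4, #12, #15, #18, #21.
Seated jurors 1–7: #1, #2, #5, #6, #7, #8, #9 (alternates #10, #11, #13 not counted).
Of those, in Section Green: #7, #8 → 2.

2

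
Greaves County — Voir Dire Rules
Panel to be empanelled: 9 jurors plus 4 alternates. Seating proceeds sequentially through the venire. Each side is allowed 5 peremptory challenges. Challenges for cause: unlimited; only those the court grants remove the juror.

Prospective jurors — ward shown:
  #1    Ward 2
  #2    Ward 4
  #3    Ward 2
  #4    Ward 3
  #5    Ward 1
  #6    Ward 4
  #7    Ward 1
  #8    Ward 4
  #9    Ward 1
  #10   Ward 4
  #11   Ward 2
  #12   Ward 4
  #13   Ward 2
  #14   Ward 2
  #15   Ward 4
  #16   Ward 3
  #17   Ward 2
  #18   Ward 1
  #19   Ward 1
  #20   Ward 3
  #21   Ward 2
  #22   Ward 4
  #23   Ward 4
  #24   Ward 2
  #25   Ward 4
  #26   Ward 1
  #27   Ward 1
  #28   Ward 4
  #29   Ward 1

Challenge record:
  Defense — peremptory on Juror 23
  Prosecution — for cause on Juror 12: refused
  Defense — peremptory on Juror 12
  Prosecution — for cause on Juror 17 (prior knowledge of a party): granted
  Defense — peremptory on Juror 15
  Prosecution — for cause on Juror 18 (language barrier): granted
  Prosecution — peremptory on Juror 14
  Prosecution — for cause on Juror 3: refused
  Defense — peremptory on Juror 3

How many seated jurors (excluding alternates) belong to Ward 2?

1

Removed: #3, #12, #14, #15, #17, #18, #23.
Seated jurors 1–9: #1, #2, #4, #5, #6, #7, #8, #9, #10 (alternates #11, #13, #16, #19 not counted).
Of those, in Ward 2: #1 → 1.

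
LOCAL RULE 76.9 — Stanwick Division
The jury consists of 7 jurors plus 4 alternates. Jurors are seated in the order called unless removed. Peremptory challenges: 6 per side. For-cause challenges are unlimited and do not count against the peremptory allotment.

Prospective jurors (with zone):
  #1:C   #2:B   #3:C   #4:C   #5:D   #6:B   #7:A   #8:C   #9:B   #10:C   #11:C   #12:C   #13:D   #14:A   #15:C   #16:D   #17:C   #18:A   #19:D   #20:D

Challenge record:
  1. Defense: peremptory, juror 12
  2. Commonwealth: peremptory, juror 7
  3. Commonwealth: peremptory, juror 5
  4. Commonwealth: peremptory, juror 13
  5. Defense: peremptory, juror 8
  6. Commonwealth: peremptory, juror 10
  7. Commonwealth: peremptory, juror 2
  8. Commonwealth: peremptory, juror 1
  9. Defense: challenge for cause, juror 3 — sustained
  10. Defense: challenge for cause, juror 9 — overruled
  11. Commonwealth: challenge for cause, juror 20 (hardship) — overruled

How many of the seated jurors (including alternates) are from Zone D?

Removed: #1, #2, #3, #5, #7, #8, #10, #12, #13.
Seated (11 incl. alternates): #4, #6, #9, #11, #14, #15, #16, #17, #18, #19, #20.
Of those, in Zone D: #16, #19, #20 → 3.

3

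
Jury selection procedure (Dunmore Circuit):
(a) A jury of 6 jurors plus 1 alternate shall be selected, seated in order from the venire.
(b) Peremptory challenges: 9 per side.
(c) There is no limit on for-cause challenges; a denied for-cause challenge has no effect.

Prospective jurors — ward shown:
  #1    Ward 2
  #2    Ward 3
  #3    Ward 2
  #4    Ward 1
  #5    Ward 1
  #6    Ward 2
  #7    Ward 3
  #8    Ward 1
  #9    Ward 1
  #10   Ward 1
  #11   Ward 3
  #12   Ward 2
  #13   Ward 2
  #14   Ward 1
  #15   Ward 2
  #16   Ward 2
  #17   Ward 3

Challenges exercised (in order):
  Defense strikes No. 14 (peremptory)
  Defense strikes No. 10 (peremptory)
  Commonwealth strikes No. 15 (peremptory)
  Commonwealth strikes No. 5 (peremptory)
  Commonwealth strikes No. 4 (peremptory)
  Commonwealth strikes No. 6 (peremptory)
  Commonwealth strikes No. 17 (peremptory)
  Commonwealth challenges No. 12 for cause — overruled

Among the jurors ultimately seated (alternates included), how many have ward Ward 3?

3

Removed: #4, #5, #6, #10, #14, #15, #17.
Seated (7 incl. alternates): #1, #2, #3, #7, #8, #9, #11.
Of those, in Ward 3: #2, #7, #11 → 3.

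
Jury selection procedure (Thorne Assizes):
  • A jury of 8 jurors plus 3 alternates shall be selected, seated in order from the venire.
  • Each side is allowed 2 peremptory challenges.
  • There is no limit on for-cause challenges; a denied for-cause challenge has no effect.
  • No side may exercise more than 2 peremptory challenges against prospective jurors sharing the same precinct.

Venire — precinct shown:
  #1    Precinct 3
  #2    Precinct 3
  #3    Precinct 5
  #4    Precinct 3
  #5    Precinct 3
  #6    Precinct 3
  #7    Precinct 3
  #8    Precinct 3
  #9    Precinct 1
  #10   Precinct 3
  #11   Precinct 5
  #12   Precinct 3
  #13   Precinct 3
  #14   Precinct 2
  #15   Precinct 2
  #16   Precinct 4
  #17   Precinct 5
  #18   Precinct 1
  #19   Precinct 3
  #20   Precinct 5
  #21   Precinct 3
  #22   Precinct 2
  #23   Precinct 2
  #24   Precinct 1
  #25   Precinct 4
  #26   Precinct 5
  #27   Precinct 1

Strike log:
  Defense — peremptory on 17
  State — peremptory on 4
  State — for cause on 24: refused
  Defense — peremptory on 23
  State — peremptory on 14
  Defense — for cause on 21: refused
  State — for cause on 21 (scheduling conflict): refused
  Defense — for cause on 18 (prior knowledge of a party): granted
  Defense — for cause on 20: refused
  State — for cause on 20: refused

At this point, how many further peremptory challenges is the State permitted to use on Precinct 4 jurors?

State peremptories so far: #4, #14 — 2 of 2 used, 0 left overall.
Against Precinct 4: none yet — per-precinct cap 2 leaves 2.
Binding limit: min(0, 2) = 0.

0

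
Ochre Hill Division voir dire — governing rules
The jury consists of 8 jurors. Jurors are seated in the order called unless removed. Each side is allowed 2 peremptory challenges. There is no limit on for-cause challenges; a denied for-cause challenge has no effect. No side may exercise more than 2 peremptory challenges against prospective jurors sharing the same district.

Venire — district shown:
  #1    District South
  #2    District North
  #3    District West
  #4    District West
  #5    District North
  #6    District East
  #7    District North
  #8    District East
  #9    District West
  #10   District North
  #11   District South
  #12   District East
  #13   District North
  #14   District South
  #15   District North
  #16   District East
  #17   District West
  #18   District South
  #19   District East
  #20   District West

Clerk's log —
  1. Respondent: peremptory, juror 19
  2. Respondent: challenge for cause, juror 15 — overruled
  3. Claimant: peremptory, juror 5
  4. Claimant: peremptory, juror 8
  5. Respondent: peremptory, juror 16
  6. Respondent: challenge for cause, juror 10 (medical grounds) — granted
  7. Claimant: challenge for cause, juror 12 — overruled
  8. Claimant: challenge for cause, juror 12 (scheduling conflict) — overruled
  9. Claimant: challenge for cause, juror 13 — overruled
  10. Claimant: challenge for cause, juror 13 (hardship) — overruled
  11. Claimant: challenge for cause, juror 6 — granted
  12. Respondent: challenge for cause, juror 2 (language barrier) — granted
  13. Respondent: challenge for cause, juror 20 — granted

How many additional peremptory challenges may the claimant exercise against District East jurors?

Claimant peremptories so far: #5, #8 — 2 of 2 used, 0 left overall.
Against District East: #8 — 1 used; per-district cap 2 leaves 1.
Binding limit: min(0, 1) = 0.

0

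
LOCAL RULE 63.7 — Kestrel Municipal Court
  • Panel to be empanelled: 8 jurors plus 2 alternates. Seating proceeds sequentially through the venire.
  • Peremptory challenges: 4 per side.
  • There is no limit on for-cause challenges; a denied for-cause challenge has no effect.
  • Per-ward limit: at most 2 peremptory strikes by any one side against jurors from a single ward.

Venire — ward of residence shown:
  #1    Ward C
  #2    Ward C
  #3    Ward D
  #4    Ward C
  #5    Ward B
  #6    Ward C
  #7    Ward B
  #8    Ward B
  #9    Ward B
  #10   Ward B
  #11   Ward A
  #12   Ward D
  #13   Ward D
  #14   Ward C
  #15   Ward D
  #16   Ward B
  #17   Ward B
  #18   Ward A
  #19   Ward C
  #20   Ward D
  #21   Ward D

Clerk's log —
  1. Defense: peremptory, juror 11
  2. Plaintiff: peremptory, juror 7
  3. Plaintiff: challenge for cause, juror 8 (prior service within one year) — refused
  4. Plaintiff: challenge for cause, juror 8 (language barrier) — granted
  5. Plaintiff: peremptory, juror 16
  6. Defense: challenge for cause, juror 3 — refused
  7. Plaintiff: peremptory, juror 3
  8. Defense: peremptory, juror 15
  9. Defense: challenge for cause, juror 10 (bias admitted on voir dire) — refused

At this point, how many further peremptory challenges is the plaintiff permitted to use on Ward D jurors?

1

Plaintiff peremptories so far: #7, #16, #3 — 3 of 4 used, 1 left overall.
Against Ward D: #3 — 1 used; per-ward cap 2 leaves 1.
Binding limit: min(1, 1) = 1.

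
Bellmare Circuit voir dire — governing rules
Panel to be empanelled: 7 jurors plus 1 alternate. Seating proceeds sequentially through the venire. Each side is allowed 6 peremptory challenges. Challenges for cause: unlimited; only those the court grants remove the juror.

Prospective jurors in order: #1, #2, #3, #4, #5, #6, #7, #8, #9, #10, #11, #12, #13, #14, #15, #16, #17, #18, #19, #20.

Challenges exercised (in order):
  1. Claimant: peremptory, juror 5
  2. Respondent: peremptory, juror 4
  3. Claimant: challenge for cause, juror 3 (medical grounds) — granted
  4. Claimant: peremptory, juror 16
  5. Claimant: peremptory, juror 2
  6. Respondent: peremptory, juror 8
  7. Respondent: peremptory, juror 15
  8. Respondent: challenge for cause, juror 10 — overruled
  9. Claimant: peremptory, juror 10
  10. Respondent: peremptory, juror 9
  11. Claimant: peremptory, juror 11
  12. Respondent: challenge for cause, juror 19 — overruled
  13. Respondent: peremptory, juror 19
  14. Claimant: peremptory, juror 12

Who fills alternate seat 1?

Removed: #2, #3, #4, #5, #8, #9, #10, #11, #12, #15, #16, #19.
Seating in order: seats 1–7 → #1, #6, #7, #13, #14, #17, #18; alternates → #20.
So alternate 1 is #20.

20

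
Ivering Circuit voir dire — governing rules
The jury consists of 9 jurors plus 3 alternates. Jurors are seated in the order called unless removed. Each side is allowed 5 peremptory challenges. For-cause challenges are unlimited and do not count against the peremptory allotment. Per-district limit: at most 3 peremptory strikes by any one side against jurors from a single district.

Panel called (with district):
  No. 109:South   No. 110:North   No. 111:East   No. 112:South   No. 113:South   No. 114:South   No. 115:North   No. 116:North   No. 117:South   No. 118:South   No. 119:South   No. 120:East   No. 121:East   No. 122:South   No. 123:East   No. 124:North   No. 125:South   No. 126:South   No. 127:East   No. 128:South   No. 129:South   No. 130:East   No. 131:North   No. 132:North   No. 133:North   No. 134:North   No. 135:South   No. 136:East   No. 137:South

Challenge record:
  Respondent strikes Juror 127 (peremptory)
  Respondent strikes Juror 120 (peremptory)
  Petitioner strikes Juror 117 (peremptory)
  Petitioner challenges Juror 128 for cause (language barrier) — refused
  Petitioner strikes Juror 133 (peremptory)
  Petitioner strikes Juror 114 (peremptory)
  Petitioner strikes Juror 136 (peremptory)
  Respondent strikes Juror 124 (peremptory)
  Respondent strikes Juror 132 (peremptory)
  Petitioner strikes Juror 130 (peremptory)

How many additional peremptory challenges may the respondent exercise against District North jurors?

Respondent peremptories so far: #127, #120, #124, #132 — 4 of 5 used, 1 left overall.
Against District North: #124, #132 — 2 used; per-district cap 3 leaves 1.
Binding limit: min(1, 1) = 1.

1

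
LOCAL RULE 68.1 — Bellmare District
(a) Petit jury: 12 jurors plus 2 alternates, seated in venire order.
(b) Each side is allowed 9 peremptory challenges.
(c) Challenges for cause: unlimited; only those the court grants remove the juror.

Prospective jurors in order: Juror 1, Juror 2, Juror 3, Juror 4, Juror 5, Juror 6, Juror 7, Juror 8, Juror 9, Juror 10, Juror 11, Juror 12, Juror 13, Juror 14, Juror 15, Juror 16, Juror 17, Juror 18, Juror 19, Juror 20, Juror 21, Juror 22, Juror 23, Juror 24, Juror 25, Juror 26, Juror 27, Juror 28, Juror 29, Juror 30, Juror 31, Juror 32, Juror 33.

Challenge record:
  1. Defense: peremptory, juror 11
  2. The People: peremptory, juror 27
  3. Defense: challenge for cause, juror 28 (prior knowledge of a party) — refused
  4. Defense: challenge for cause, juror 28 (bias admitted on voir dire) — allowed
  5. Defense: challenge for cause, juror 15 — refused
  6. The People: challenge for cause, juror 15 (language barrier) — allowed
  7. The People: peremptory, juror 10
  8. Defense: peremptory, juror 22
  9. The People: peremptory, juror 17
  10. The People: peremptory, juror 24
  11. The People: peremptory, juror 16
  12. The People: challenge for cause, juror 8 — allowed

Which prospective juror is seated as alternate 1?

Removed: #8, #10, #11, #15, #16, #17, #22, #24, #27, #28.
Filling seats in venire order through position 13: #1, #2, #3, #4, #5, #6, #7, #9, #12, #13, #14, #18, #19.
So alternate 1 is #19.

19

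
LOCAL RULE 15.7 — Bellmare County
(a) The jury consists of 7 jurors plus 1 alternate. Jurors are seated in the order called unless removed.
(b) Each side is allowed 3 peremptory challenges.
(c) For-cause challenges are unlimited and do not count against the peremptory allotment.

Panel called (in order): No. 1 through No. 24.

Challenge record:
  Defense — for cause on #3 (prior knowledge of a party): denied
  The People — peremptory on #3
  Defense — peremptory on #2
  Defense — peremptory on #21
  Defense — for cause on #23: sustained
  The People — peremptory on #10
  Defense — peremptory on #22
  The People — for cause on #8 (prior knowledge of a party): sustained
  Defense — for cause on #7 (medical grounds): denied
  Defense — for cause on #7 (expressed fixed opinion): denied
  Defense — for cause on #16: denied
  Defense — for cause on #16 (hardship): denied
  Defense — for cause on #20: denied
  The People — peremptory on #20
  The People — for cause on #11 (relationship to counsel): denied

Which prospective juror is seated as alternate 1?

Removed: #2, #3, #8, #10, #20, #21, #22, #23. (#7, #11, #16 stay — for-cause denied.)
Seating in order: seats 1–7 → #1, #4, #5, #6, #7, #9, #11; alternates → #12.
So alternate 1 is #12.

12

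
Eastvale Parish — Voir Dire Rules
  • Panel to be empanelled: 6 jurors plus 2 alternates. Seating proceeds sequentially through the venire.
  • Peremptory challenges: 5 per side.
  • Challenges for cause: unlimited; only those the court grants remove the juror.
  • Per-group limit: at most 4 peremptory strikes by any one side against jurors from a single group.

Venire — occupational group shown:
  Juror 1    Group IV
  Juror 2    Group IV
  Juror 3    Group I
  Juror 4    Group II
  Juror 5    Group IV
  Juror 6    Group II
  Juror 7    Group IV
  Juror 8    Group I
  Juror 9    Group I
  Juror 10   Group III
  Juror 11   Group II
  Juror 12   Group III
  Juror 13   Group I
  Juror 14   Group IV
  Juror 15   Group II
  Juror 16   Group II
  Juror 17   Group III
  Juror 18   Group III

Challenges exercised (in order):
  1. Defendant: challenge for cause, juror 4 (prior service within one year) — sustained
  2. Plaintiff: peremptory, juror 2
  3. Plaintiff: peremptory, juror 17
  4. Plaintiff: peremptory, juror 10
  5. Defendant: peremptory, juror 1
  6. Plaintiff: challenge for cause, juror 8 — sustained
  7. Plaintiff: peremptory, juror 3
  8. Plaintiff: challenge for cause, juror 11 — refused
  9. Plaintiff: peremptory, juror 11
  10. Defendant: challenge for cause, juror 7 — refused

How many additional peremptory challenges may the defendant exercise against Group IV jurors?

3

Defendant peremptories so far: #1 — 1 of 5 used, 4 left overall.
Against Group IV: #1 — 1 used; per-group cap 4 leaves 3.
Binding limit: min(4, 3) = 3.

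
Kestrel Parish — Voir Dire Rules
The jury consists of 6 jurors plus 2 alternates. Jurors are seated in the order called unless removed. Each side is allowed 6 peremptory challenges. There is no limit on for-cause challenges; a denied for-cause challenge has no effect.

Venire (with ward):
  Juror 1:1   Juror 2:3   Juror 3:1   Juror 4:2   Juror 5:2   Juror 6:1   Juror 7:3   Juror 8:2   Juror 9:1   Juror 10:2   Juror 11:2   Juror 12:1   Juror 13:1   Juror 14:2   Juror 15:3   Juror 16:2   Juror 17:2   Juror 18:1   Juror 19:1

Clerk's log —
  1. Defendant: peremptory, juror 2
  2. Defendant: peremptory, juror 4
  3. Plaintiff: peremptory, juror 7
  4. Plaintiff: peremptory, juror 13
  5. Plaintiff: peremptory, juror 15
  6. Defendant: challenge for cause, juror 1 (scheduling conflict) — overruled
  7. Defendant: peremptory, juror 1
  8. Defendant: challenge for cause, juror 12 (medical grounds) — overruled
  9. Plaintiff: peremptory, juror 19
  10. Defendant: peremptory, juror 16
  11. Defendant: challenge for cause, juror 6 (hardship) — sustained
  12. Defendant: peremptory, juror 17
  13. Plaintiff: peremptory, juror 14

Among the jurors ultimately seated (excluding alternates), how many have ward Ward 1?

Removed: #1, #2, #4, #6, #7, #13, #14, #15, #16, #17, #19.
Seated jurors 1–6: #3, #5, #8, #9, #10, #11 (alternates #12, #18 not counted).
Of those, in Ward 1: #3, #9 → 2.

2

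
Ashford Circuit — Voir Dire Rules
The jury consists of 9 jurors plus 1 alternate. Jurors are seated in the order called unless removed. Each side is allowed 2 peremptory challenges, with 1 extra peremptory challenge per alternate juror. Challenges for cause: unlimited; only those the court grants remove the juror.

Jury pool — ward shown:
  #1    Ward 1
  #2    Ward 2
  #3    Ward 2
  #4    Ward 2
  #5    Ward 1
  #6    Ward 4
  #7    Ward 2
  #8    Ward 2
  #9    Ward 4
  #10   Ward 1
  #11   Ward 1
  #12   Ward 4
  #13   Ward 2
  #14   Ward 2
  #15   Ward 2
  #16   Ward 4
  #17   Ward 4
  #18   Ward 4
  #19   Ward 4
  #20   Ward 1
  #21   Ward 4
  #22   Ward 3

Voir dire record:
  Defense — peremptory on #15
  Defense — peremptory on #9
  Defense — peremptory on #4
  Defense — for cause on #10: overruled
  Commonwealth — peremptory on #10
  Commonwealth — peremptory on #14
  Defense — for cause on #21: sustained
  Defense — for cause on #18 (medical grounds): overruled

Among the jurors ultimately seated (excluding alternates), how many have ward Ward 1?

3

Removed: #4, #9, #10, #14, #15, #21.
Seated jurors 1–9: #1, #2, #3, #5, #6, #7, #8, #11, #12 (alternates #13 not counted).
Of those, in Ward 1: #1, #5, #11 → 3.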